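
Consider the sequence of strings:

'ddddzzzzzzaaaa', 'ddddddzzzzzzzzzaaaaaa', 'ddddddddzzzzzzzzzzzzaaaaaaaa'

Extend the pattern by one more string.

ddddddddddzzzzzzzzzzzzzzzaaaaaaaaaa

Term n consists of 2n d's, followed by 3n z's, followed by 2n a's, where the shown terms are n = 2, 3, 4.
Setting n = 5 gives 10, 15, 10 characters in each block.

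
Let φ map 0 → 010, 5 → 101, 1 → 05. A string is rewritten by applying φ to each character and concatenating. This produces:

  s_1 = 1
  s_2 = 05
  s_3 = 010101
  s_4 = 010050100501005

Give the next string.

010050100101010100501001010101005010010101

Applying the rule to each of the 15 symbols of 010050100501005 gives the pieces 010 05 010 010 101 010 05 010 010 101 010 05 010 010 101, which concatenate to the answer.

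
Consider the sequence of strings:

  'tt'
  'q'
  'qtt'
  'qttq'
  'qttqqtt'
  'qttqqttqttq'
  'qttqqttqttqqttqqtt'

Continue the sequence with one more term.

qttqqttqttqqttqqttqttqqttqttq

From term 3 onward, concatenate the last term with the second-to-last: q·tt = qtt, qtt·q = qttq, …
So term 8 is qttqqttqttqqttqqtt·qttqqttqttq.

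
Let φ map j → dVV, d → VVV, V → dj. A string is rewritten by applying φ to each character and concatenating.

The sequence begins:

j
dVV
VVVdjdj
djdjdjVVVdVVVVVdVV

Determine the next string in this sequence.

φ(djdjdjVVVdVVVVVdVV) expands symbol-by-symbol to VVV dVV VVV dVV VVV dVV dj dj dj VVV dj dj dj dj dj VVV dj dj; joining the 18 pieces gives the next term.

VVVdVVVVVdVVVVVdVVdjdjdjVVVdjdjdjdjdjVVVdjdj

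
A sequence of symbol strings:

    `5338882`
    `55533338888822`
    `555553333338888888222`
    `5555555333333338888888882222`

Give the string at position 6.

Reading off run lengths: 5 runs 1, 3, 5, 7; 3 runs 2, 4, 6, 8; 8 runs 3, 5, 7, 9; 2 runs 1, 2, 3, 4 — each is linear in n (n = 1, 2, …).
At n = 6 the blocks have lengths 11, 12, 13, 6.

555555555553333333333338888888888888222222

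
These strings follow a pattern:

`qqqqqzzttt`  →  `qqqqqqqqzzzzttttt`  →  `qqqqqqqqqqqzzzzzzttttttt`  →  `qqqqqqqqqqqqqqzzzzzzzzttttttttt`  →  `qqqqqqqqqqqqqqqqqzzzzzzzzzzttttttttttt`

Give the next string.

The n-th term is 3n+2 q's then 2n z's then 2n+1 t's (n = 1, 2, …).
Setting n = 6 gives 20, 12, 13 characters in each block.

qqqqqqqqqqqqqqqqqqqqzzzzzzzzzzzzttttttttttttt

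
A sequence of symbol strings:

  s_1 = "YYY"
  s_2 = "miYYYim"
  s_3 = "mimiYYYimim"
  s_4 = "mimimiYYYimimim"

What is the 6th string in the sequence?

Each term wraps the previous one in mi on the left and im on the right.
From mimimiYYYimimim, 2 further steps: mimimiYYYimimim → mimimimiYYYimimimim → (answer).

mimimimimiYYYimimimimim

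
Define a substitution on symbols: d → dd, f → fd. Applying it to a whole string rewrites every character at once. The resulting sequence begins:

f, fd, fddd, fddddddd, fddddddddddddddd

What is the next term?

Applying the rule to each of the 16 symbols of fddddddddddddddd gives the pieces fd dd dd dd dd dd dd dd dd dd dd dd dd dd dd dd, which concatenate to the answer.

fddddddddddddddddddddddddddddddd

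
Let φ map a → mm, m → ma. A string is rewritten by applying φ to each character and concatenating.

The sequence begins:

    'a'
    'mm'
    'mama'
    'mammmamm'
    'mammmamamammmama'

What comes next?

Applying the rule to each of the 16 symbols of mammmamamammmama gives the pieces ma mm ma ma ma mm ma mm ma mm ma ma ma mm ma mm, which concatenate to the answer.

mammmamamammmammmammmamamammmamm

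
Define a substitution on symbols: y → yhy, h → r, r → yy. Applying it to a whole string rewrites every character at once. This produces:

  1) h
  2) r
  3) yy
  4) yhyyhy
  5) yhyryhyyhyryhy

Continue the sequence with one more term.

yhyryhyyyyhyryhyyhyryhyyyyhyryhy

Applying the rule to each of the 14 symbols of yhyryhyyhyryhy gives the pieces yhy r yhy yy yhy r yhy yhy r yhy yy yhy r yhy, which concatenate to the answer.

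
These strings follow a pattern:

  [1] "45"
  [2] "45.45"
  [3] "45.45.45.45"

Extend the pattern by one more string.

Every step duplicates the string with '.' between the halves.
One more doubling of 45.45.45.45 gives the answer.

45.45.45.45.45.45.45.45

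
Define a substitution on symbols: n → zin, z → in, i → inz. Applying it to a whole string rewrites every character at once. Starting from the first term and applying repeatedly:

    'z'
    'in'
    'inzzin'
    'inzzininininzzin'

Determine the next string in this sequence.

Replace each of the 16 characters of inzzininininzzin in place — inz zin in in inz zin inz zin inz zin inz zin in in inz zin — and concatenate.

inzzininininzzininzzininzzininzzininininzzin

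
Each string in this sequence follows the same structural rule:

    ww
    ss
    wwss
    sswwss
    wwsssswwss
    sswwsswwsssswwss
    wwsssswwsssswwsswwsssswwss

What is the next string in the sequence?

From term 3 onward, concatenate the second-to-last term with the last: ww·ss = wwss, ss·wwss = sswwss, …
Continuing: sswwsswwsssswwss · wwsssswwsssswwsswwsssswwss gives term 8.

sswwsswwsssswwsswwsssswwsssswwsswwsssswwss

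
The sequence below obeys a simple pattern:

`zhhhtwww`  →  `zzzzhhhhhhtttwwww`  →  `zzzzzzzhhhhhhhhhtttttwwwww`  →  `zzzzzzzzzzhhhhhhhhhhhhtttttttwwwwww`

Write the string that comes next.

Reading off run lengths: z runs 1, 4, 7, 10; h runs 3, 6, 9, 12; t runs 1, 3, 5, 7; w runs 3, 4, 5, 6 — each is linear in n (n = 1, 2, …).
For the next term, n = 5, so the run lengths are 13, 15, 9, 7.

zzzzzzzzzzzzzhhhhhhhhhhhhhhhtttttttttwwwwwww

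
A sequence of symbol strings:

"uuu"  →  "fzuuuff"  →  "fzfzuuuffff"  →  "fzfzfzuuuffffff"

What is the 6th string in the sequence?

fzfzfzfzfzuuuffffffffff

Every step adds fz to the front and ff to the end of the previous string.
From fzfzfzuuuffffff, 2 further steps: fzfzfzuuuffffff → fzfzfzfzuuuffffffff → (answer).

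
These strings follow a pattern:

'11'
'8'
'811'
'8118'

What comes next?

Each term (from the third on) is the previous term followed by the one before it: term 3 = 8·11 = 811.
Continuing: 8118 · 811 gives term 5.

8118811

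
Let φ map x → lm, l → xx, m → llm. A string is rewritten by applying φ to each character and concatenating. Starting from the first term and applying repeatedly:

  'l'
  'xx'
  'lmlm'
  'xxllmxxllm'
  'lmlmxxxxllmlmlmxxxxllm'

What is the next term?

xxllmxxllmlmlmlmlmxxxxllmxxllmxxllmlmlmlmlmxxxxllm

φ(lmlmxxxxllmlmlmxxxxllm) expands symbol-by-symbol to xx llm xx llm lm lm lm lm xx xx llm xx llm xx llm lm lm lm lm xx xx llm; joining the 22 pieces gives the next term.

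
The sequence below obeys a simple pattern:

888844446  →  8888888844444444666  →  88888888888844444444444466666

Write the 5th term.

The n-th term is 4n 8's then 4n 4's then 2n-1 6's (n = 1, 2, …).
Setting n = 5 gives 20, 20, 9 characters in each block.

8888888888888888888844444444444444444444666666666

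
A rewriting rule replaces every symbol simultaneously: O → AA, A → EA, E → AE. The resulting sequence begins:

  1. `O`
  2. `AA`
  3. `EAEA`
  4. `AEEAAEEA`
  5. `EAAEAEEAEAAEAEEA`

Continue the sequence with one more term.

AEEAEAAEEAAEAEEAAEEAEAAEEAAEAEEA

Applying the rule to each of the 16 symbols of EAAEAEEAEAAEAEEA gives the pieces AE EA EA AE EA AE AE EA AE EA EA AE EA AE AE EA, which concatenate to the answer.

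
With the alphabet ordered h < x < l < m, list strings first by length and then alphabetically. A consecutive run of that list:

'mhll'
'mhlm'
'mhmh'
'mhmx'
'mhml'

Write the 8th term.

Continuing the enumeration 3 steps past mhml: mhml → mhmm → mxhh → (answer).

mxhx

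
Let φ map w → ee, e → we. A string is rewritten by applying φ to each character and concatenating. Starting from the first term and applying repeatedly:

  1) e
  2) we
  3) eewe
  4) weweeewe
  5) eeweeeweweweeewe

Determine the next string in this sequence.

Applying the rule to each of the 16 symbols of eeweeeweweweeewe gives the pieces we we ee we we we ee we ee we ee we we we ee we, which concatenate to the answer.

weweeeweweweeeweeeweeeweweweeewe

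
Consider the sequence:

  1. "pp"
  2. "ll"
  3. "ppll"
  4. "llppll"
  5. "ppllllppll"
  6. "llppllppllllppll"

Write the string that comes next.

ppllllppllllppllppllllppll

From term 3 onward, concatenate the second-to-last term with the last: pp·ll = ppll, ll·ppll = llppll, …
So term 7 is ppllllppll·llppllppllllppll.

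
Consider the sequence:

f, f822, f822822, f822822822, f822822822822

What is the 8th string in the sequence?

f822822822822822822822

Every step adds 822 to the end: s(k+1) = s(k)·822.
From f822822822822, 3 further steps: f822822822822 → f822822822822822 → f822822822822822822 → (answer).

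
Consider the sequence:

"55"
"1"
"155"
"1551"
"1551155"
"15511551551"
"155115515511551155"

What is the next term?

Each term (from the third on) is the previous term followed by the one before it: term 3 = 1·55 = 155.
The next term joins 155115515511551155 and 15511551551.

15511551551155115515511551551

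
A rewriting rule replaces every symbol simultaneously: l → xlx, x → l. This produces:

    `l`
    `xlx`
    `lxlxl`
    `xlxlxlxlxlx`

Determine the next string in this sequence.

Rewriting each symbol of xlxlxlxlxlx: x→l, l→xlx, x→l, l→xlx, x→l, l→xlx, x→l, l→xlx, x→l, l→xlx, x→l, which concatenates to l xlx l xlx l xlx l xlx l xlx l.

lxlxlxlxlxlxlxlxlxlxl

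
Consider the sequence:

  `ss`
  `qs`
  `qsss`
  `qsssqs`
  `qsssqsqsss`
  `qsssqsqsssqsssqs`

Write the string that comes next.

Each term (from the third on) is the previous term followed by the one before it: term 3 = qs·ss = qsss.
The next term joins qsssqsqsssqsssqs and qsssqsqsss.

qsssqsqsssqsssqsqsssqsqsss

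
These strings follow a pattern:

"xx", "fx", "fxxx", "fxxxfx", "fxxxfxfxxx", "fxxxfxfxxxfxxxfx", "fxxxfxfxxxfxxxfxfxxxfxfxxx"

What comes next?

From term 3 onward, concatenate the last term with the second-to-last: fx·xx = fxxx, fxxx·fx = fxxxfx, …
The next term joins fxxxfxfxxxfxxxfxfxxxfxfxxx and fxxxfxfxxxfxxxfx.

fxxxfxfxxxfxxxfxfxxxfxfxxxfxxxfxfxxxfxxxfx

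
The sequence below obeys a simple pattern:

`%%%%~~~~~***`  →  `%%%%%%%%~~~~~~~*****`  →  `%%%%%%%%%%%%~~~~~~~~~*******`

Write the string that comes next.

Term n consists of 4n %'s, followed by 2n+3 ~'s, followed by 2n+1 *'s (n = 1, 2, …).
At n = 4 the blocks have lengths 16, 11, 9.

%%%%%%%%%%%%%%%%~~~~~~~~~~~*********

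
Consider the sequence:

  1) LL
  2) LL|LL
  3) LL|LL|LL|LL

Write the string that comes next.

Every step duplicates the string with '|' between the halves.
One more doubling of LL|LL|LL|LL gives the answer.

LL|LL|LL|LL|LL|LL|LL|LL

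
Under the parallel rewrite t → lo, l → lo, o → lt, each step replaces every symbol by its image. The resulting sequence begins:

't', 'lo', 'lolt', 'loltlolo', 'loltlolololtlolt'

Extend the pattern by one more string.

loltlolololtloltloltlolololtlolo

φ(loltlolololtlolt) expands symbol-by-symbol to lo lt lo lo lo lt lo lt lo lt lo lo lo lt lo lo; joining the 16 pieces gives the next term.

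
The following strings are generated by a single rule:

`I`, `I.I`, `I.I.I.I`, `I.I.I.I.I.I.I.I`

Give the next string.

I.I.I.I.I.I.I.I.I.I.I.I.I.I.I.I

Every step duplicates the string with '.' between the halves.
So the next term is two copies of I.I.I.I.I.I.I.I with '.' between the halves.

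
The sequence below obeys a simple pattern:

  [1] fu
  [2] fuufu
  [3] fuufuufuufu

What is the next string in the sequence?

Each string is two copies of the previous one joined by 'u'.
Doubling fuufuufuufu with 'u' between the halves:

fuufuufuufuufuufuufuufu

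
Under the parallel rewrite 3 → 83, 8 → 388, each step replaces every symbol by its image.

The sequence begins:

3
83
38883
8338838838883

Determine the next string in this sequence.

Replace each of the 13 characters of 8338838838883 in place — 388 83 83 388 388 83 388 388 83 388 388 388 83 — and concatenate.

3888383388388833883888338838838883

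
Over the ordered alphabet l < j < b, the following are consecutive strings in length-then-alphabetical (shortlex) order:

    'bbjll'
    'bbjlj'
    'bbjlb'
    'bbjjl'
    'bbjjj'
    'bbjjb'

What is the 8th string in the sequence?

bbjbj

Stepping forward 2 times from bbjjb: bbjjb → bbjbl, then the target.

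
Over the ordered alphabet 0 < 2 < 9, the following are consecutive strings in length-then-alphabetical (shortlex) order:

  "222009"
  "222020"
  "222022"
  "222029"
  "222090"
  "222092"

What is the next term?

Treat 222092 as a base-3 numeral over the given alphabet and add one, carrying through any trailing 9's.

222099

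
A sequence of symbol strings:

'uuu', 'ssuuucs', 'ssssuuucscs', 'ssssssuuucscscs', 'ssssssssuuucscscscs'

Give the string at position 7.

Each term wraps the previous one in ss on the left and cs on the right.
From ssssssssuuucscscscs, 2 further steps: ssssssssuuucscscscs → ssssssssssuuucscscscscs → (answer).

ssssssssssssuuucscscscscscs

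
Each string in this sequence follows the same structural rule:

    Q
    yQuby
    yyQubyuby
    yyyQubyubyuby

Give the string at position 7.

Each term wraps the previous one in y on the left and uby on the right.
From yyyQubyubyuby, 3 further steps: yyyQubyubyuby → yyyyQubyubyubyuby → yyyyyQubyubyubyubyuby → (answer).

yyyyyyQubyubyubyubyubyuby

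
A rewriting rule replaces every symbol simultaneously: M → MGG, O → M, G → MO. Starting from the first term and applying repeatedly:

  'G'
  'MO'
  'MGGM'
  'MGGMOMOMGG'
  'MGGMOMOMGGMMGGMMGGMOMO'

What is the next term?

φ(MGGMOMOMGGMMGGMMGGMOMO) expands symbol-by-symbol to MGG MO MO MGG M MGG M MGG MO MO MGG MGG MO MO MGG MGG MO MO MGG M MGG M; joining the 22 pieces gives the next term.

MGGMOMOMGGMMGGMMGGMOMOMGGMGGMOMOMGGMGGMOMOMGGMMGGM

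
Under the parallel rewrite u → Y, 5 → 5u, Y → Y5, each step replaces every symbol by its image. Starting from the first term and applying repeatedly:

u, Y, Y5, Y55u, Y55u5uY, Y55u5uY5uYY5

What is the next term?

Rewriting each symbol of Y55u5uY5uYY5: Y→Y5, 5→5u, 5→5u, u→Y, 5→5u, u→Y, Y→Y5, 5→5u, u→Y, Y→Y5, Y→Y5, 5→5u, which concatenates to Y5 5u 5u Y 5u Y Y5 5u Y Y5 Y5 5u.

Y55u5uY5uYY55uYY5Y55u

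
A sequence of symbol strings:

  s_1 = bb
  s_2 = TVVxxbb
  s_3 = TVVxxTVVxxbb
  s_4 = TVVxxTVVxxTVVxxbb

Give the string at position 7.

TVVxxTVVxxTVVxxTVVxxTVVxxTVVxxbb

Each term is the previous one with TVVxx prepended.
From TVVxxTVVxxTVVxxbb, 3 further steps: TVVxxTVVxxTVVxxbb → TVVxxTVVxxTVVxxTVVxxbb → TVVxxTVVxxTVVxxTVVxxTVVxxbb → (answer).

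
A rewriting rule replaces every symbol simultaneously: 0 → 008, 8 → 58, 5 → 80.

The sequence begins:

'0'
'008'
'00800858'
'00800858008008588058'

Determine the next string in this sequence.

Rewriting the 20 symbols of 00800858008008588058 one by one yields 008 008 58 008 008 58 80 58 008 008 58 008 008 58 80 58 58 008 80 58; concatenated:

0080085800800858805800800858008008588058580088058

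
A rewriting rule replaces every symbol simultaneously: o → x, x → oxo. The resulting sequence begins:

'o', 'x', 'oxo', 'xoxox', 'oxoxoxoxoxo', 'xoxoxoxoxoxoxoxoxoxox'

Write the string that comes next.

oxoxoxoxoxoxoxoxoxoxoxoxoxoxoxoxoxoxoxoxoxo

Applying the rule to each of the 21 symbols of xoxoxoxoxoxoxoxoxoxox gives the pieces oxo x oxo x oxo x oxo x oxo x oxo x oxo x oxo x oxo x oxo x oxo, which concatenate to the answer.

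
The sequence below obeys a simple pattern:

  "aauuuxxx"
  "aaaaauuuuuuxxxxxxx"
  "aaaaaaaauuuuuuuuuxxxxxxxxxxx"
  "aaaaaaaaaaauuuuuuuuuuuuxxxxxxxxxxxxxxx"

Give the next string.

Reading off run lengths: a runs 2, 5, 8, 11; u runs 3, 6, 9, 12; x runs 3, 7, 11, 15 — each is linear in n (n = 1, 2, …).
For the next term, n = 5, so the run lengths are 14, 15, 19.

aaaaaaaaaaaaaauuuuuuuuuuuuuuuxxxxxxxxxxxxxxxxxxx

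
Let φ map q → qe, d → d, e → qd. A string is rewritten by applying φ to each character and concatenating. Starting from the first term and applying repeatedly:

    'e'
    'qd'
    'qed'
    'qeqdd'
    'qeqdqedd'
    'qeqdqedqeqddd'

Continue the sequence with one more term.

qeqdqedqeqddqeqdqeddd

Replace each of the 13 characters of qeqdqedqeqddd in place — qe qd qe d qe qd d qe qd qe d d d — and concatenate.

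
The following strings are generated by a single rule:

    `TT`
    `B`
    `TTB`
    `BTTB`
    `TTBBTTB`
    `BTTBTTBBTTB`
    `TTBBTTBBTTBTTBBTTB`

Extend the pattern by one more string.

BTTBTTBBTTBTTBBTTBBTTBTTBBTTB

Each term (from the third on) is the two preceding terms concatenated in order: term 3 = TT·B = TTB.
So term 8 is BTTBTTBBTTB·TTBBTTBBTTBTTBBTTB.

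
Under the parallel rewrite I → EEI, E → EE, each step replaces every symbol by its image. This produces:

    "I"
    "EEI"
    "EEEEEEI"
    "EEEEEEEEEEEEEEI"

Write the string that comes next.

Rewriting the 15 symbols of EEEEEEEEEEEEEEI one by one yields EE EE EE EE EE EE EE EE EE EE EE EE EE EE EEI; concatenated:

EEEEEEEEEEEEEEEEEEEEEEEEEEEEEEI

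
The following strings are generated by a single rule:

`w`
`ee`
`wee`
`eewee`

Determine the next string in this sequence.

weeeewee

From term 3 onward, concatenate the second-to-last term with the last: w·ee = wee, ee·wee = eewee, …
The next term joins wee and eewee.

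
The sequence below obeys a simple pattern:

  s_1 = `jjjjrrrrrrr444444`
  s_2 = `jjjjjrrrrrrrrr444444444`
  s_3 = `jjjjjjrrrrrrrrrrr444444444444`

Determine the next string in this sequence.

Reading off run lengths: j runs 4, 5, 6; r runs 7, 9, 11; 4 runs 6, 9, 12 — each is linear in n, where the shown terms are n = 2, 3, 4.
For the next term, n = 5, so the run lengths are 7, 13, 15.

jjjjjjjrrrrrrrrrrrrr444444444444444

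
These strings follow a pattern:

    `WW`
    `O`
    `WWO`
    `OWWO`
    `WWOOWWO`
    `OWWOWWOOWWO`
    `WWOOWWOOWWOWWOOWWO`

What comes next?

From term 3 onward, concatenate the second-to-last term with the last: WW·O = WWO, O·WWO = OWWO, …
Continuing: OWWOWWOOWWO · WWOOWWOOWWOWWOOWWO gives term 8.

OWWOWWOOWWOWWOOWWOOWWOWWOOWWO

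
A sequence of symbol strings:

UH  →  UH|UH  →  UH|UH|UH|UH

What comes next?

UH|UH|UH|UH|UH|UH|UH|UH

Every step duplicates the string with '|' between the halves.
So the next term is two copies of UH|UH|UH|UH with '|' between the halves.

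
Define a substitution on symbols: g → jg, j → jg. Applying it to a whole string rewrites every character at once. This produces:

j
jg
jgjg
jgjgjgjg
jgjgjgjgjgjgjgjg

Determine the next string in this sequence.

Rewriting the 16 symbols of jgjgjgjgjgjgjgjg one by one yields jg jg jg jg jg jg jg jg jg jg jg jg jg jg jg jg; concatenated:

jgjgjgjgjgjgjgjgjgjgjgjgjgjgjgjg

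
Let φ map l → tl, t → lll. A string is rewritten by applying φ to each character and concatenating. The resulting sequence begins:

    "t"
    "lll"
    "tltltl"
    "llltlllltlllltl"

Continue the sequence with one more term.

tltltlllltltltltlllltltltltlllltl

Replace each of the 15 characters of llltlllltlllltl in place — tl tl tl lll tl tl tl tl lll tl tl tl tl lll tl — and concatenate.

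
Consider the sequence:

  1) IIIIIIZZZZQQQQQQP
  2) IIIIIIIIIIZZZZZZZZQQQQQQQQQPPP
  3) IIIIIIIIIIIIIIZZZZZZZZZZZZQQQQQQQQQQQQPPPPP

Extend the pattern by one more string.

Term n consists of 4n+2 I's, followed by 4n Z's, followed by 3n+3 Q's, followed by 2n-1 P's (n = 1, 2, …).
For the next term, n = 4, so the run lengths are 18, 16, 15, 7.

IIIIIIIIIIIIIIIIIIZZZZZZZZZZZZZZZZQQQQQQQQQQQQQQQPPPPPPP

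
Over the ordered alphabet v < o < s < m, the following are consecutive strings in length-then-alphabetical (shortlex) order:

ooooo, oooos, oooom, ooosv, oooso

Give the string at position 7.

ooosm

Stepping forward 2 times from oooso: oooso → oooss, then the target.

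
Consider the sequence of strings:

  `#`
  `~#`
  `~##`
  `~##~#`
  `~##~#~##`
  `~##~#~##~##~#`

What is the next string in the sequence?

This is a Fibonacci-style word recurrence s(k) = s(k−1)·s(k−2): e.g. ~#·# = ~##.
Continuing: ~##~#~##~##~# · ~##~#~## gives term 7.

~##~#~##~##~#~##~#~##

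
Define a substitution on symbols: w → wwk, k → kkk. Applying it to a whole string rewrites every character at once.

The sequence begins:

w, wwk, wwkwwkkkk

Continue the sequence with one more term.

wwkwwkkkkwwkwwkkkkkkkkkkkkk

Apply φ to wwkwwkkkk symbol by symbol: w→wwk, w→wwk, k→kkk, w→wwk, w→wwk, k→kkk, k→kkk, k→kkk, k→kkk; joined: wwk wwk kkk wwk wwk kkk kkk kkk kkk.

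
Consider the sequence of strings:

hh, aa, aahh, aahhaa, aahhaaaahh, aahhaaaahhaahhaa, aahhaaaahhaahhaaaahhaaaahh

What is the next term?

From term 3 onward, concatenate the last term with the second-to-last: aa·hh = aahh, aahh·aa = aahhaa, …
The next term joins aahhaaaahhaahhaaaahhaaaahh and aahhaaaahhaahhaa.

aahhaaaahhaahhaaaahhaaaahhaahhaaaahhaahhaa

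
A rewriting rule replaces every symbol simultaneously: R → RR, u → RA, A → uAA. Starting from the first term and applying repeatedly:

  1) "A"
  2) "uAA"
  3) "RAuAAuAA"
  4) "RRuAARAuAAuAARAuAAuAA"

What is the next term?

φ(RRuAARAuAAuAARAuAAuAA) expands symbol-by-symbol to RR RR RA uAA uAA RR uAA RA uAA uAA RA uAA uAA RR uAA RA uAA uAA RA uAA uAA; joining the 21 pieces gives the next term.

RRRRRAuAAuAARRuAARAuAAuAARAuAAuAARRuAARAuAAuAARAuAAuAA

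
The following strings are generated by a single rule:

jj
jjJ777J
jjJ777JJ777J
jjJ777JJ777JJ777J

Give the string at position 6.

Each term is the previous one with J777J appended.
From jjJ777JJ777JJ777J, 2 further steps: jjJ777JJ777JJ777J → jjJ777JJ777JJ777JJ777J → (answer).

jjJ777JJ777JJ777JJ777JJ777J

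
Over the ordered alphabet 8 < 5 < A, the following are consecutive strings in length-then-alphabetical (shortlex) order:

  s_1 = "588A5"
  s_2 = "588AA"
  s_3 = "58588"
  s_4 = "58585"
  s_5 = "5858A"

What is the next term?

Find the rightmost character of 5858A below A, bump it to the next letter, and reset everything to its right to 8.

58558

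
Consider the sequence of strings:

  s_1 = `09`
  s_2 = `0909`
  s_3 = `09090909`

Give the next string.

0909090909090909

Every step duplicates the string.
So the next term is two copies of 09090909.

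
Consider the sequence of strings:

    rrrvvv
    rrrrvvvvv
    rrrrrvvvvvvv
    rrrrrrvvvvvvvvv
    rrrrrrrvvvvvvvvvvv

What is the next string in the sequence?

rrrrrrrrvvvvvvvvvvvvv

Reading off run lengths: r runs 3, 4, 5, 6, 7; v runs 3, 5, 7, 9, 11 — each is linear in n, where the shown terms are n = 2, 3, 4, 5, 6.
For the next term, n = 7, so the run lengths are 8, 13.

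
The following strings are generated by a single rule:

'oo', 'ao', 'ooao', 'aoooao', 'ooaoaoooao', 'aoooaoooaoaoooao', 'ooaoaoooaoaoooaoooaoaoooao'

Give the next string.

aoooaoooaoaoooaoooaoaoooaoaoooaoooaoaoooao

Each term (from the third on) is the two preceding terms concatenated in order: term 3 = oo·ao = ooao.
Continuing: aoooaoooaoaoooao · ooaoaoooaoaoooaoooaoaoooao gives term 8.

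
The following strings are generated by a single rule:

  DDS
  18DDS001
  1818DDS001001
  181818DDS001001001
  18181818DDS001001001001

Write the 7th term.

Every step adds 18 to the front and 001 to the end of the previous string.
From 18181818DDS001001001001, 2 further steps: 18181818DDS001001001001 → 1818181818DDS001001001001001 → (answer).

181818181818DDS001001001001001001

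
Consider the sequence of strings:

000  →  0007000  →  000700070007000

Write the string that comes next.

s(k+1) = s(k)·7·s(k) — each term doubles the last with '7' between the halves.
One more doubling of 000700070007000 gives the answer.

0007000700070007000700070007000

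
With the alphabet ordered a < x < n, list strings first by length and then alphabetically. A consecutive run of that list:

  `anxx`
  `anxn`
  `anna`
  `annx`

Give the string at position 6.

xaaa

Stepping forward 2 times from annx: annx → annn, then the target.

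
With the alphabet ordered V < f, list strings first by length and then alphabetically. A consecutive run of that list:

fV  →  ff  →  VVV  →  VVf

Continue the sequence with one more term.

VfV

Treat VVf as a base-2 numeral over the given alphabet and add one, carrying through any trailing f's.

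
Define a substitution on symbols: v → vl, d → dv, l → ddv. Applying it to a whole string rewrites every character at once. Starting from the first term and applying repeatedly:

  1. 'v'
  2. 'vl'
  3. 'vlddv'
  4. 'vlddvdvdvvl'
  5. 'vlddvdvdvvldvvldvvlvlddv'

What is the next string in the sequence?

Applying the rule to each of the 24 symbols of vlddvdvdvvldvvldvvlvlddv gives the pieces vl ddv dv dv vl dv vl dv vl vl ddv dv vl vl ddv dv vl vl ddv vl ddv dv dv vl, which concatenate to the answer.

vlddvdvdvvldvvldvvlvlddvdvvlvlddvdvvlvlddvvlddvdvdvvl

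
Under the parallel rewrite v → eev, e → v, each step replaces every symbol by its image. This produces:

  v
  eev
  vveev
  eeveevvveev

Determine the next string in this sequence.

vveevvveeveeveevvveev

Rewriting each symbol of eeveevvveev: e→v, e→v, v→eev, e→v, e→v, v→eev, v→eev, v→eev, e→v, e→v, v→eev, which concatenates to v v eev v v eev eev eev v v eev.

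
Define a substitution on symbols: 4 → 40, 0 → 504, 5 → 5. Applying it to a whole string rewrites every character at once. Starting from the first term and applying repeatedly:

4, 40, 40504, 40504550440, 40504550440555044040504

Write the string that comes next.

40504550440555044040504555504404050440504550440

φ(40504550440555044040504) expands symbol-by-symbol to 40 504 5 504 40 5 5 504 40 40 504 5 5 5 504 40 40 504 40 504 5 504 40; joining the 23 pieces gives the next term.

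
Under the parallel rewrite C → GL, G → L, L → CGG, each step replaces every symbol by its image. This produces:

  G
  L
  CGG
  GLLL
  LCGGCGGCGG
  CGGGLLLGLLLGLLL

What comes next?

Rewriting the 15 symbols of CGGGLLLGLLLGLLL one by one yields GL L L L CGG CGG CGG L CGG CGG CGG L CGG CGG CGG; concatenated:

GLLLLCGGCGGCGGLCGGCGGCGGLCGGCGGCGG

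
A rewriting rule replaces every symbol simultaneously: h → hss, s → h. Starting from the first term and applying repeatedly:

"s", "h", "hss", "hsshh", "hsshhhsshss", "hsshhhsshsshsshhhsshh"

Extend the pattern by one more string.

Rewriting the 21 symbols of hsshhhsshsshsshhhsshh one by one yields hss h h hss hss hss h h hss h h hss h h hss hss hss h h hss hss; concatenated:

hsshhhsshsshsshhhsshhhsshhhsshsshsshhhsshss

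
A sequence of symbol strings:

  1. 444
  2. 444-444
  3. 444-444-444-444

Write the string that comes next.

Every step duplicates the string with '-' between the halves.
Doubling 444-444-444-444 with '-' between the halves:

444-444-444-444-444-444-444-444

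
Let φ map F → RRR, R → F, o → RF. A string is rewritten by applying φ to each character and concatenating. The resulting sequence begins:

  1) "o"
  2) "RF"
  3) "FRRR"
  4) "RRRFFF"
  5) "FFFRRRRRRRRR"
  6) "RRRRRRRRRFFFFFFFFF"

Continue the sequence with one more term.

Applying the rule to each of the 18 symbols of RRRRRRRRRFFFFFFFFF gives the pieces F F F F F F F F F RRR RRR RRR RRR RRR RRR RRR RRR RRR, which concatenate to the answer.

FFFFFFFFFRRRRRRRRRRRRRRRRRRRRRRRRRRR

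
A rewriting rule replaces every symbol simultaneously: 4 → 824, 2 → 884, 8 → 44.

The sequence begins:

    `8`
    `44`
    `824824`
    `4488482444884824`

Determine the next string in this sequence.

φ(4488482444884824) expands symbol-by-symbol to 824 824 44 44 824 44 884 824 824 824 44 44 824 44 884 824; joining the 16 pieces gives the next term.

824824444482444884824824824444482444884824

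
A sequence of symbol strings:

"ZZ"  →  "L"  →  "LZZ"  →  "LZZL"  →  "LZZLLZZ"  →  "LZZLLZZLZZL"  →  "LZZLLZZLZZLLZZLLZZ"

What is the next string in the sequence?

LZZLLZZLZZLLZZLLZZLZZLLZZLZZL

From term 3 onward, concatenate the last term with the second-to-last: L·ZZ = LZZ, LZZ·L = LZZL, …
So term 8 is LZZLLZZLZZLLZZLLZZ·LZZLLZZLZZL.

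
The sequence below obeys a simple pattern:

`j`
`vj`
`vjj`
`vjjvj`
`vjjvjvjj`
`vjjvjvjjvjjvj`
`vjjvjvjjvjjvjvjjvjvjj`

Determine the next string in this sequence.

From term 3 onward, concatenate the last term with the second-to-last: vj·j = vjj, vjj·vj = vjjvj, …
Continuing: vjjvjvjjvjjvjvjjvjvjj · vjjvjvjjvjjvj gives term 8.

vjjvjvjjvjjvjvjjvjvjjvjjvjvjjvjjvj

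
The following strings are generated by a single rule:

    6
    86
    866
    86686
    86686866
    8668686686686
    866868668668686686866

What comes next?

8668686686686866868668668686686686

Each term (from the third on) is the previous term followed by the one before it: term 3 = 86·6 = 866.
Continuing: 866868668668686686866 · 8668686686686 gives term 8.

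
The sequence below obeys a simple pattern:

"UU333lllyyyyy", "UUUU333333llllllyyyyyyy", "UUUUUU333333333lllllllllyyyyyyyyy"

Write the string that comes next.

UUUUUUUU333333333333llllllllllllyyyyyyyyyyy

Term n consists of 2n U's, followed by 3n 3's, followed by 3n l's, followed by 2n+3 y's (n = 1, 2, …).
At n = 4 the blocks have lengths 8, 12, 12, 11.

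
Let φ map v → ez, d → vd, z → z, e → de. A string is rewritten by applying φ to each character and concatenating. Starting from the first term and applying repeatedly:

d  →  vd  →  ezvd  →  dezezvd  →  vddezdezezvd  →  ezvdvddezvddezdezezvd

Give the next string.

dezezvdezvdvddezezvdvddezvddezdezezvd

φ(ezvdvddezvddezdezezvd) expands symbol-by-symbol to de z ez vd ez vd vd de z ez vd vd de z vd de z de z ez vd; joining the 21 pieces gives the next term.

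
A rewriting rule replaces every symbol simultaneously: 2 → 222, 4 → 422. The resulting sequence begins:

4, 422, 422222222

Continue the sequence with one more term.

422222222222222222222222222

Expanding 422222222: 4→422, 2→222, 2→222, 2→222, 2→222, 2→222, 2→222, 2→222, 2→222. Concatenated: 422 222 222 222 222 222 222 222 222.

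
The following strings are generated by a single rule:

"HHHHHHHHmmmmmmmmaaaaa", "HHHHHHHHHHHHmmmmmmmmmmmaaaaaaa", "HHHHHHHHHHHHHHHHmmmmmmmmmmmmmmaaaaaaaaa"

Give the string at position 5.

The n-th term is 4n H's then 3n+2 m's then 2n+1 a's, where the shown terms are n = 2, 3, 4.
For term 5, n = 6, so the run lengths are 24, 20, 13.

HHHHHHHHHHHHHHHHHHHHHHHHmmmmmmmmmmmmmmmmmmmmaaaaaaaaaaaaa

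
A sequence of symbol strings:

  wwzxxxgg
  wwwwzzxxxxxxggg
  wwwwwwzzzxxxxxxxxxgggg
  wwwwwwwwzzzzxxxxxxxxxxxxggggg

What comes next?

The n-th term is 2n w's then n z's then 3n x's then n+1 g's (n = 1, 2, …).
Setting n = 5 gives 10, 5, 15, 6 characters in each block.

wwwwwwwwwwzzzzzxxxxxxxxxxxxxxxgggggg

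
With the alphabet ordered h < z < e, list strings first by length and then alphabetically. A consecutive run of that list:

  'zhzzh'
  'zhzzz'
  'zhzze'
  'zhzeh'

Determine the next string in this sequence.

zhzez

The successor of zhzeh increments the rightmost position that isn't already e and resets every position after it to h.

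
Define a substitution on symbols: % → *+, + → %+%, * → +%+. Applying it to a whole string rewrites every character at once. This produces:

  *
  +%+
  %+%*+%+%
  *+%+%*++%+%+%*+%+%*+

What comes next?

Rewriting the 20 symbols of *+%+%*++%+%+%*+%+%*+ one by one yields +%+ %+% *+ %+% *+ +%+ %+% %+% *+ %+% *+ %+% *+ +%+ %+% *+ %+% *+ +%+ %+%; concatenated:

+%+%+%*+%+%*++%+%+%%+%*+%+%*+%+%*++%+%+%*+%+%*++%+%+%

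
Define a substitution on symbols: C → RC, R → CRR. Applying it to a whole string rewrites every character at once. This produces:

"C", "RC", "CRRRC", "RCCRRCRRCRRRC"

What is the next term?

CRRRCRCCRRCRRRCCRRCRRRCCRRCRRCRRRC

Replace each of the 13 characters of RCCRRCRRCRRRC in place — CRR RC RC CRR CRR RC CRR CRR RC CRR CRR CRR RC — and concatenate.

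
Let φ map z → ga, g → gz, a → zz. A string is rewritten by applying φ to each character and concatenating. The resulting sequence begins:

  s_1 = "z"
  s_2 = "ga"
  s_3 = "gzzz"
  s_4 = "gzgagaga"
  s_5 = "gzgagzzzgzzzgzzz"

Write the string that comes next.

gzgagzzzgzgagagagzgagagagzgagaga

Replace each of the 16 characters of gzgagzzzgzzzgzzz in place — gz ga gz zz gz ga ga ga gz ga ga ga gz ga ga ga — and concatenate.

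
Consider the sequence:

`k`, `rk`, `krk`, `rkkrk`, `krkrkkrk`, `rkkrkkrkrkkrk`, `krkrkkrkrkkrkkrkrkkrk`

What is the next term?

Each term (from the third on) is the two preceding terms concatenated in order: term 3 = k·rk = krk.
So term 8 is rkkrkkrkrkkrk·krkrkkrkrkkrkkrkrkkrk.

rkkrkkrkrkkrkkrkrkkrkrkkrkkrkrkkrk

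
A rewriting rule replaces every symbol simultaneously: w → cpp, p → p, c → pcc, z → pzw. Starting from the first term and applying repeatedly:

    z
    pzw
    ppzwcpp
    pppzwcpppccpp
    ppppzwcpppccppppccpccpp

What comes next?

Rewriting the 23 symbols of ppppzwcpppccppppccpccpp one by one yields p p p p pzw cpp pcc p p p pcc pcc p p p p pcc pcc p pcc pcc p p; concatenated:

pppppzwcpppccppppccpccpppppccpccppccpccpp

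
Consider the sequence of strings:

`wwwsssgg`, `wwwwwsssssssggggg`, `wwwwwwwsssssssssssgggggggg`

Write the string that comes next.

wwwwwwwwwsssssssssssssssggggggggggg

Each string has the form w^{2n+1} s^{4n-1} g^{3n-1} (n = 1, 2, …).
For the next term, n = 4, so the run lengths are 9, 15, 11.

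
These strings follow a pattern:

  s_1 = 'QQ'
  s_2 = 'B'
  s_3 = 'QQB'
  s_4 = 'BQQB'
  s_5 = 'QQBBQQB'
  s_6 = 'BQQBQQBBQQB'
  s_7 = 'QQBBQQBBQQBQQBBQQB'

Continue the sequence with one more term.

BQQBQQBBQQBQQBBQQBBQQBQQBBQQB

This is a Fibonacci-style word recurrence s(k) = s(k−2)·s(k−1): e.g. QQ·B = QQB.
Continuing: BQQBQQBBQQB · QQBBQQBBQQBQQBBQQB gives term 8.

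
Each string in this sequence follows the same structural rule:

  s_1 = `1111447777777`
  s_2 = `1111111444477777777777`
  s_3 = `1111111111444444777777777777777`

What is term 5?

1111111111111111444444444477777777777777777777777

The n-th term is 3n+1 1's then 2n 4's then 4n+3 7's (n = 1, 2, …).
For term 5, n = 5, so the run lengths are 16, 10, 23.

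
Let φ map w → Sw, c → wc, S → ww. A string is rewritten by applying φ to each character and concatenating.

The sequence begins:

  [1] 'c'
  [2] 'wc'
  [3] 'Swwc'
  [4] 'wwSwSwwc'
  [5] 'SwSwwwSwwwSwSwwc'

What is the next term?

Applying the rule to each of the 16 symbols of SwSwwwSwwwSwSwwc gives the pieces ww Sw ww Sw Sw Sw ww Sw Sw Sw ww Sw ww Sw Sw wc, which concatenate to the answer.

wwSwwwSwSwSwwwSwSwSwwwSwwwSwSwwc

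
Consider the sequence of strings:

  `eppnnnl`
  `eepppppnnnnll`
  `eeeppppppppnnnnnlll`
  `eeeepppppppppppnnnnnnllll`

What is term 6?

eeeeeepppppppppppppppppnnnnnnnnllllll

Each string has the form e^{n} p^{3n-1} n^{n+2} l^{n} (n = 1, 2, …).
At n = 6 the blocks have lengths 6, 17, 8, 6.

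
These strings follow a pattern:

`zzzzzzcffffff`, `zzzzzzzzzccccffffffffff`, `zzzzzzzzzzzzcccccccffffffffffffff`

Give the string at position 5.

zzzzzzzzzzzzzzzzzzcccccccccccccffffffffffffffffffffff

Term n consists of 3n+3 z's, followed by 3n-2 c's, followed by 4n+2 f's (n = 1, 2, …).
Setting n = 5 gives 18, 13, 22 characters in each block.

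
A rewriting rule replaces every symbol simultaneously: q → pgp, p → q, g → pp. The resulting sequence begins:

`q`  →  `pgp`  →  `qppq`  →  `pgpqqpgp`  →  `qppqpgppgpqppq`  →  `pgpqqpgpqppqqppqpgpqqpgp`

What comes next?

qppqpgppgpqppqpgpqqpgppgpqqpgpqppqpgppgpqppq

Applying the rule to each of the 24 symbols of pgpqqpgpqppqqppqpgpqqpgp gives the pieces q pp q pgp pgp q pp q pgp q q pgp pgp q q pgp q pp q pgp pgp q pp q, which concatenate to the answer.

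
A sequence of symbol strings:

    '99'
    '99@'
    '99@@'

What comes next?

99@@@

The strings grow by a fixed suffix @ each time.
So the next term is 99@@·@.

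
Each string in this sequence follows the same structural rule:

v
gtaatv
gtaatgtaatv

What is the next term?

gtaatgtaatgtaatv

Every step adds gtaat at the front: s(k+1) = gtaat·s(k).
So the next term is gtaat·gtaatgtaatv.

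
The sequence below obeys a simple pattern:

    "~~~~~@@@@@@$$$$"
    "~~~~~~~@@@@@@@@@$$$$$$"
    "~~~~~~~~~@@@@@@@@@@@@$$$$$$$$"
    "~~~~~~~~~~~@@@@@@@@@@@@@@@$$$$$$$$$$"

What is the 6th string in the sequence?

~~~~~~~~~~~~~~~@@@@@@@@@@@@@@@@@@@@@$$$$$$$$$$$$$$

Term n consists of 2n+3 ~'s, followed by 3n+3 @'s, followed by 2n+2 $'s (n = 1, 2, …).
For term 6, n = 6, so the run lengths are 15, 21, 14.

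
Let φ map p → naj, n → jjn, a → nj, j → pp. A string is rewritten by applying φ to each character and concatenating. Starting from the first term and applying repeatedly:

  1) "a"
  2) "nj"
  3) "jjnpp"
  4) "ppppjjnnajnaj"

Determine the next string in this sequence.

Rewriting the 13 symbols of ppppjjnnajnaj one by one yields naj naj naj naj pp pp jjn jjn nj pp jjn nj pp; concatenated:

najnajnajnajppppjjnjjnnjppjjnnjpp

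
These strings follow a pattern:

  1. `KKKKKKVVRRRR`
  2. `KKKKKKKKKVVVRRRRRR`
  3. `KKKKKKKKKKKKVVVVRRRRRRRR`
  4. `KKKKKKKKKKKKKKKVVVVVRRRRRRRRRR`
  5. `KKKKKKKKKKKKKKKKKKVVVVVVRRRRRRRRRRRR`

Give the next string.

KKKKKKKKKKKKKKKKKKKKKVVVVVVVRRRRRRRRRRRRRR

Each string has the form K^{3n} V^{n} R^{2n}, where the shown terms are n = 2, 3, 4, 5, 6.
For the next term, n = 7, so the run lengths are 21, 7, 14.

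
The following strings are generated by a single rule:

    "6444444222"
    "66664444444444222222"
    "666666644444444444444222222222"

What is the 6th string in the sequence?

Reading off run lengths: 6 runs 1, 4, 7; 4 runs 6, 10, 14; 2 runs 3, 6, 9 — each is linear in n (n = 1, 2, …).
At n = 6 the blocks have lengths 16, 26, 18.

666666666666666644444444444444444444444444222222222222222222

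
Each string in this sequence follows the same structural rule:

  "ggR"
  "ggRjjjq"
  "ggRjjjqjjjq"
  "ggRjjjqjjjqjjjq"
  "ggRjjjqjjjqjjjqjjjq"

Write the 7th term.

Every step adds jjjq to the end: s(k+1) = s(k)·jjjq.
From ggRjjjqjjjqjjjqjjjq, 2 further steps: ggRjjjqjjjqjjjqjjjq → ggRjjjqjjjqjjjqjjjqjjjq → (answer).

ggRjjjqjjjqjjjqjjjqjjjqjjjq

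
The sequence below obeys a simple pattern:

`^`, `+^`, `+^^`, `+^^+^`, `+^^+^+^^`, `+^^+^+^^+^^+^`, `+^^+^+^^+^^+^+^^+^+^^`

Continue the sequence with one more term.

This is a Fibonacci-style word recurrence s(k) = s(k−1)·s(k−2): e.g. +^·^ = +^^.
So term 8 is +^^+^+^^+^^+^+^^+^+^^·+^^+^+^^+^^+^.

+^^+^+^^+^^+^+^^+^+^^+^^+^+^^+^^+^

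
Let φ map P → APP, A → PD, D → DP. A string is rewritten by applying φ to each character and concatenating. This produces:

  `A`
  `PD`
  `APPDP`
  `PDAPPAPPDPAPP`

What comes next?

APPDPPDAPPAPPPDAPPAPPDPAPPPDAPPAPP

Replace each of the 13 characters of PDAPPAPPDPAPP in place — APP DP PD APP APP PD APP APP DP APP PD APP APP — and concatenate.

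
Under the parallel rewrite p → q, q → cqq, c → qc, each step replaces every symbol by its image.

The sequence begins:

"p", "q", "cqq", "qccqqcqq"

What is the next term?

Rewriting each symbol of qccqqcqq: q→cqq, c→qc, c→qc, q→cqq, q→cqq, c→qc, q→cqq, q→cqq, which concatenates to cqq qc qc cqq cqq qc cqq cqq.

cqqqcqccqqcqqqccqqcqq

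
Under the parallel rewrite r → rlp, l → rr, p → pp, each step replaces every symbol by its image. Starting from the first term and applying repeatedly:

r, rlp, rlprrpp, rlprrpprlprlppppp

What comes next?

Rewriting the 17 symbols of rlprrpprlprlppppp one by one yields rlp rr pp rlp rlp pp pp rlp rr pp rlp rr pp pp pp pp pp; concatenated:

rlprrpprlprlppppprlprrpprlprrpppppppppp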